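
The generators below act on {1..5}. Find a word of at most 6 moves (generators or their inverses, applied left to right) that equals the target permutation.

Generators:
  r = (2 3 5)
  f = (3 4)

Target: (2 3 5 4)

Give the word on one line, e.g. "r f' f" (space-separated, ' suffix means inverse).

  after r: (2 3 5)
  after r: (2 5 3)
  after f': (2 5 4 3)
  after r: (4 5)
  after r: (2 3 5 4)

r r f' r r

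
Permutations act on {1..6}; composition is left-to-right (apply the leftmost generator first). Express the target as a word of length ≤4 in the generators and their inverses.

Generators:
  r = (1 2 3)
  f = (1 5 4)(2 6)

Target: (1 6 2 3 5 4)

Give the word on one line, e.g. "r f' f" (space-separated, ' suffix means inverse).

  after r: (1 2 3)
  after f: (1 6 2 3 5 4)

r f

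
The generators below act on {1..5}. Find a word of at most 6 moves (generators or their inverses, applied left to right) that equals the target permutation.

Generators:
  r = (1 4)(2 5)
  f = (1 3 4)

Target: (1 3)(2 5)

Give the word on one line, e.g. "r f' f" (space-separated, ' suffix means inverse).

r f f r r

  after r: (1 4)(2 5)
  after f: (2 5)(3 4)
  after f: (1 3)(2 5)
  after r: (1 3 4)
  after r: (1 3)(2 5)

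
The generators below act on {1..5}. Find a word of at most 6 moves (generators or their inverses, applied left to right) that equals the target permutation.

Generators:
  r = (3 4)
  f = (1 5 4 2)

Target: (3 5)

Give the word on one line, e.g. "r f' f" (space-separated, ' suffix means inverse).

  after f: (1 5 4 2)
  after r: (1 5 3 4 2)
  after r: (1 5 4 2)
  after r: (1 5 3 4 2)
  after f': (3 5)

f r r r f'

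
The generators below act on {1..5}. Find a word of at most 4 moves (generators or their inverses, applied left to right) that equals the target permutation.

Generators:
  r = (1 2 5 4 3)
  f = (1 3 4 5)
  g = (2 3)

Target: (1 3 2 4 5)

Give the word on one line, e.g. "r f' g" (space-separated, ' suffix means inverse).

  after g': (2 3)
  after f: (1 3 2 4 5)

g' f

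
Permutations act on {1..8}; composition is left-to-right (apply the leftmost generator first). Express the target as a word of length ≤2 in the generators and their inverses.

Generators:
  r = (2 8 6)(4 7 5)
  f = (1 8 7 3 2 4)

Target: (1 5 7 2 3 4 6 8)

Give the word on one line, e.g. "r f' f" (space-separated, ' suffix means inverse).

f' r'

  after f': (1 4 2 3 7 8)
  after r': (1 5 7 2 3 4 6 8)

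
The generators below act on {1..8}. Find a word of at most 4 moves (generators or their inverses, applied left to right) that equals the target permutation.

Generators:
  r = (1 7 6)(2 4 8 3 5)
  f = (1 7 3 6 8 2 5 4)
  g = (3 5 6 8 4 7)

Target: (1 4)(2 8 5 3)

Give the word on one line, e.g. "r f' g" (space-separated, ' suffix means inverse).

g f'

  after g: (3 5 6 8 4 7)
  after f': (1 4)(2 8 5 3)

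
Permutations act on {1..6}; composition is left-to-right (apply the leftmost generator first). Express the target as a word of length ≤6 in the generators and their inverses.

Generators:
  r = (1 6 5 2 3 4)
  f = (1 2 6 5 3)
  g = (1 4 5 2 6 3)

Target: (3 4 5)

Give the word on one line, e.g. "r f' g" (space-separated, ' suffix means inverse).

r' f' r' f

  after r': (1 4 3 2 5 6)
  after f': (1 4 5 2 6 3)
  after r': (1 3 4 6 2)
  after f: (3 4 5)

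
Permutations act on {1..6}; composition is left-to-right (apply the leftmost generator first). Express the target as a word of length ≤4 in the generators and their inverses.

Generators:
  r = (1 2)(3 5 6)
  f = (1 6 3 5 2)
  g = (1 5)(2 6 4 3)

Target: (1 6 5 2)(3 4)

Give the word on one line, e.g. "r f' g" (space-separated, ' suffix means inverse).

f' g

  after f': (1 2 5 3 6)
  after g: (1 6 5 2)(3 4)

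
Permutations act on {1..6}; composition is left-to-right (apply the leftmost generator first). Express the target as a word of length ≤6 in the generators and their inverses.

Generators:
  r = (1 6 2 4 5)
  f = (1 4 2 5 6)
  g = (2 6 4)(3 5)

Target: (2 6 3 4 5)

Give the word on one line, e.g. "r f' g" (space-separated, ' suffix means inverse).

  after r: (1 6 2 4 5)
  after g: (1 4 3 5)
  after f': (2 4 3)(5 6)
  after g': (2 6 3 4 5)

r g f' g'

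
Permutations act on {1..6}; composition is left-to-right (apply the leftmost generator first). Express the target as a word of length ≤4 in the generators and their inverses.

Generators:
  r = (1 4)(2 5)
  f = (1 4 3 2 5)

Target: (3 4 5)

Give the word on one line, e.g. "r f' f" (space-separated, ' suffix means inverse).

f r' f r'

  after f: (1 4 3 2 5)
  after r': (3 5 4)
  after f: (1 4 2 5 3)
  after r': (3 4 5)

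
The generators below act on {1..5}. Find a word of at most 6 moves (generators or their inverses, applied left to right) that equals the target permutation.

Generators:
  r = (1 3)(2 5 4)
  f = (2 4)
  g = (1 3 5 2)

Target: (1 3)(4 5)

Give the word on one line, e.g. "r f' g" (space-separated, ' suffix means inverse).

  after f': (2 4)
  after r: (1 3)(4 5)
  after f: (1 3)(2 4 5)
  after f: (1 3)(4 5)

f' r f f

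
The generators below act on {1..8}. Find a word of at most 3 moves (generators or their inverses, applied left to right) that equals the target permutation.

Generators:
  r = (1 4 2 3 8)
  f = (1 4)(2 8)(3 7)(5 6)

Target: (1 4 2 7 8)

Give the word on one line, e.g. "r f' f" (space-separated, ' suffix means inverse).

f' r' f

  after f': (1 4)(2 8)(3 7)(5 6)
  after r': (2 3 7)(4 8)(5 6)
  after f: (1 4 2 7 8)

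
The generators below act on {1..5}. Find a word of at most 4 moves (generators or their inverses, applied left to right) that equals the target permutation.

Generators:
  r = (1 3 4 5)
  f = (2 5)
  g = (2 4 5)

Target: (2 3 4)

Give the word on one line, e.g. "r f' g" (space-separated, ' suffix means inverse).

  after r: (1 3 4 5)
  after g: (1 3 5)(2 4)
  after r': (2 3 4)

r g r'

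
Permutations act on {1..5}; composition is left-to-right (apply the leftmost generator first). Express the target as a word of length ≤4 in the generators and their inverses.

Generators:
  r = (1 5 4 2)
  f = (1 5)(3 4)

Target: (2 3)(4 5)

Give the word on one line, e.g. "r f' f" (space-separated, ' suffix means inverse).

  after r': (1 2 4 5)
  after f: (1 2 3 4)
  after r: (2 3)(4 5)

r' f r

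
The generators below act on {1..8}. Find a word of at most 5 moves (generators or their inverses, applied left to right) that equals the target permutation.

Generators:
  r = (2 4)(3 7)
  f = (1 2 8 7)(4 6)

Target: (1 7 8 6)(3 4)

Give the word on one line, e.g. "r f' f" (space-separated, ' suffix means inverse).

r f' r' f' r

  after r: (2 4)(3 7)
  after f': (1 7 3 8 2 6 4)
  after r': (1 3 8 4)(2 6)
  after f': (1 3 2 4 7 8 6)
  after r: (1 7 8 6)(3 4)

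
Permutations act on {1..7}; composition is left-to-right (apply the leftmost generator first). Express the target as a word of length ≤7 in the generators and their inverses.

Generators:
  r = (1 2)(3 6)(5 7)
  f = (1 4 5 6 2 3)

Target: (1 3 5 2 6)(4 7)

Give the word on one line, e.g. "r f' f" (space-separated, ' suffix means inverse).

r f r f f

  after r: (1 2)(3 6)(5 7)
  after f: (1 3 2 4 5 7 6)
  after r: (1 6 2 4 7 3)
  after f: (1 2 5 6 3 4 7)
  after f: (1 3 5 2 6)(4 7)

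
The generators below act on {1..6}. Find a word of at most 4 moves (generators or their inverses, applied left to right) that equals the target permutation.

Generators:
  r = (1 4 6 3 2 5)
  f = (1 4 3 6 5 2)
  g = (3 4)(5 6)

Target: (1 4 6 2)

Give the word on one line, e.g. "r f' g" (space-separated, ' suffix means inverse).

  after g': (3 4)(5 6)
  after f: (1 4 6 2)

g' f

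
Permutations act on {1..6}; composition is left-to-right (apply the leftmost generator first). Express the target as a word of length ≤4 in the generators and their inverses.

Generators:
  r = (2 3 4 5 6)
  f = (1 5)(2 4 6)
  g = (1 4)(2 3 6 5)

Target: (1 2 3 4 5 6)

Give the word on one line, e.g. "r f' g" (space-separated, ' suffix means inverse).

g f'

  after g: (1 4)(2 3 6 5)
  after f': (1 2 3 4 5 6)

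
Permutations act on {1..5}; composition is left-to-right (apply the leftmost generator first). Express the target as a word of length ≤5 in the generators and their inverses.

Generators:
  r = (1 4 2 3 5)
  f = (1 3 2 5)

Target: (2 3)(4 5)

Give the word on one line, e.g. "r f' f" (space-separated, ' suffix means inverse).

  after r: (1 4 2 3 5)
  after r: (1 2 5 4 3)
  after f': (1 3 5 4)
  after f': (2 3)(4 5)

r r f' f'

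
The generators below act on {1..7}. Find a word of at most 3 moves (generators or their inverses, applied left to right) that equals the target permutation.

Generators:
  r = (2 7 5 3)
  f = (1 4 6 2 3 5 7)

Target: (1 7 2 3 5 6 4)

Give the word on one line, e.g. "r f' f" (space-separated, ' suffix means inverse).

r' r' f'

  after r': (2 3 5 7)
  after r': (2 5)(3 7)
  after f': (1 7 2 3 5 6 4)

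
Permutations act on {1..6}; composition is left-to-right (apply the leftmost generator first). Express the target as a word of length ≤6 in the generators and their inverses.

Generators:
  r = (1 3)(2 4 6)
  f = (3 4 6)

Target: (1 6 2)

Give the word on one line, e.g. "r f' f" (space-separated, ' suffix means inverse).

f' r f' r' f

  after f': (3 6 4)
  after r: (1 3 2 4)
  after f': (1 6 4)(2 3)
  after r': (1 4 3 6 2)
  after f: (1 6 2)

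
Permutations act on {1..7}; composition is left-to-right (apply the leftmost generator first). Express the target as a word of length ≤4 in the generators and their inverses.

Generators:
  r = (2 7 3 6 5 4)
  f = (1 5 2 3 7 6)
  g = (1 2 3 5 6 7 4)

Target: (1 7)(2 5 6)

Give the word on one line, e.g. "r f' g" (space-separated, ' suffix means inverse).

  after r: (2 7 3 6 5 4)
  after g': (1 4)(2 6 3 5 7)
  after g': (1 7)(2 5 6)

r g' g'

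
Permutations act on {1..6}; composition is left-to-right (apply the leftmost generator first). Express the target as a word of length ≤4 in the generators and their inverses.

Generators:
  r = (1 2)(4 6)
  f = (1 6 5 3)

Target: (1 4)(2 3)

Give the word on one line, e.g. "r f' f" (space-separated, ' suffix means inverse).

  after f: (1 6 5 3)
  after r': (1 4 6 5 3 2)
  after f': (1 4)(2 3)

f r' f'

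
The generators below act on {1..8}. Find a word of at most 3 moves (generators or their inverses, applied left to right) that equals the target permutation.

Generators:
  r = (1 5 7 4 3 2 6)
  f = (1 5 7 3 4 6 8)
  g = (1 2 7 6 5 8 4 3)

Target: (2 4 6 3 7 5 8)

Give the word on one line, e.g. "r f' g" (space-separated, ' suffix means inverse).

f' r' f

  after f': (1 8 6 4 3 7 5)
  after r': (1 8 2 3 5 6 7)
  after f: (2 4 6 3 7 5 8)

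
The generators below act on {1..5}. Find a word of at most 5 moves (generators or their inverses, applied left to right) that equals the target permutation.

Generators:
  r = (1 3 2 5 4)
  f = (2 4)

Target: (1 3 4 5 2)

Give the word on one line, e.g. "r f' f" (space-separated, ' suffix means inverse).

  after f: (2 4)
  after r: (1 3 2)(4 5)
  after f: (1 3 4 5 2)

f r f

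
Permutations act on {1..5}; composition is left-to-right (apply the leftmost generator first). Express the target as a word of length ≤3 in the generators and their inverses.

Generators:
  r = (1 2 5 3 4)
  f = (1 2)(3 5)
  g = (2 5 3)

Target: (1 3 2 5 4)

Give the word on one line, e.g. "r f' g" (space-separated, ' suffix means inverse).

f' r g

  after f': (1 2)(3 5)
  after r: (1 5 4)
  after g: (1 3 2 5 4)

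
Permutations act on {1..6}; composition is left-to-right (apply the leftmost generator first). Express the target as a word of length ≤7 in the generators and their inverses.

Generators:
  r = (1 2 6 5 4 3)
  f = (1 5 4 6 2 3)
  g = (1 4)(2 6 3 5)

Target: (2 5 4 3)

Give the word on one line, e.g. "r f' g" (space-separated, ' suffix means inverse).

r r f f r

  after r: (1 2 6 5 4 3)
  after r: (1 6 4)(2 5 3)
  after f: (1 2 4 5)
  after f: (1 3)(2 6)
  after r: (2 5 4 3)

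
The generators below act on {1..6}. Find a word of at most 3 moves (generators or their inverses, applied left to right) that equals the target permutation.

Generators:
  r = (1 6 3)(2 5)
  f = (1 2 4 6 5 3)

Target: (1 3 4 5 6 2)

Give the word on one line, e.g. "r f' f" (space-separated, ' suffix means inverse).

  after r: (1 6 3)(2 5)
  after f: (1 5 4 6)(2 3)
  after f: (1 3 4 5 6 2)

r f f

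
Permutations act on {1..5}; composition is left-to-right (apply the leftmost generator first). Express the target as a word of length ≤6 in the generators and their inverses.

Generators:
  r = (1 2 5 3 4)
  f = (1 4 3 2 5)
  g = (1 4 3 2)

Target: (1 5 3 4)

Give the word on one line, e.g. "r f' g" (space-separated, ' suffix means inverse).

r f f g' r

  after r: (1 2 5 3 4)
  after f: (1 5 2)
  after f: (2 4 3)
  after g': (1 2)
  after r: (1 5 3 4)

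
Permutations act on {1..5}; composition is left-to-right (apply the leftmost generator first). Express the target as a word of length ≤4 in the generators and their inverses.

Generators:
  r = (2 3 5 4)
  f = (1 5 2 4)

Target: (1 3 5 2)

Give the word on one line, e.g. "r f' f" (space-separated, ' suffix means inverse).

  after f: (1 5 2 4)
  after f: (1 2)(4 5)
  after r: (1 3 5 2)

f f r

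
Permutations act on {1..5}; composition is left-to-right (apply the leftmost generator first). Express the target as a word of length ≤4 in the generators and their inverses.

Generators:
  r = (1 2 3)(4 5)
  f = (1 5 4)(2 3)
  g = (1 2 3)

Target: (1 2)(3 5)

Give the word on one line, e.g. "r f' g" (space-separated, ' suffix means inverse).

  after r: (1 2 3)(4 5)
  after f: (1 3 5)
  after g: (2 3 5)
  after g: (1 2)(3 5)

r f g g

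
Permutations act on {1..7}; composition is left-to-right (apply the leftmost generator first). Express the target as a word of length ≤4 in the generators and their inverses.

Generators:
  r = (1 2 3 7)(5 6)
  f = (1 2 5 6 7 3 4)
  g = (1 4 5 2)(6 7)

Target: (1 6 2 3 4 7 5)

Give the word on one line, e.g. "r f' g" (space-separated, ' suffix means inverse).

g f' r f'

  after g: (1 4 5 2)(6 7)
  after f': (1 3 7 5)(2 4)
  after r: (1 7 6 5 2 4 3)
  after f': (1 6 2 3 4 7 5)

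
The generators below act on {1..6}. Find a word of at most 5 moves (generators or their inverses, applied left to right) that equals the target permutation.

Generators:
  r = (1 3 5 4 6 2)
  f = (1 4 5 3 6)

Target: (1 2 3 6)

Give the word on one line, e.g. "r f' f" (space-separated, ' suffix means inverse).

f' r f f f

  after f': (1 6 3 5 4)
  after r: (1 2)(3 4)(5 6)
  after f: (1 2 4 6 3 5)
  after f: (1 2 5 4)
  after f: (1 2 3 6)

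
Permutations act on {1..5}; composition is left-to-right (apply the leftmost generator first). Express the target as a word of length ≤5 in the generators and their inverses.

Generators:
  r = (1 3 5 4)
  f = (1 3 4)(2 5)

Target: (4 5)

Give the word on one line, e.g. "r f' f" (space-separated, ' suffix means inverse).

r' f' f'

  after r': (1 4 5 3)
  after f': (1 3 4 2 5)
  after f': (4 5)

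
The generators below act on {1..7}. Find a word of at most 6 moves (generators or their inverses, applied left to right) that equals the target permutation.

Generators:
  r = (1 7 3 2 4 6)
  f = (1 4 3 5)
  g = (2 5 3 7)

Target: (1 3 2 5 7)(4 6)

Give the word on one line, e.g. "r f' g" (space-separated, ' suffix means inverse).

  after r: (1 7 3 2 4 6)
  after r: (1 3 4)(2 6 7)
  after f: (1 5)(2 6 7)
  after r: (1 5 7 4 6 3 2)
  after f': (1 3 2 5 7)(4 6)

r r f r f'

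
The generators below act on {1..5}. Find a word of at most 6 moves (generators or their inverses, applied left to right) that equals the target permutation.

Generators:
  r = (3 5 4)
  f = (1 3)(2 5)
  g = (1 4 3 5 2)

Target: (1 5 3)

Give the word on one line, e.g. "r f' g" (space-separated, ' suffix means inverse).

  after r: (3 5 4)
  after g': (1 2 5)
  after g': (1 5 2 3 4)
  after f: (1 2)(3 4)
  after g': (1 5 3)

r g' g' f g'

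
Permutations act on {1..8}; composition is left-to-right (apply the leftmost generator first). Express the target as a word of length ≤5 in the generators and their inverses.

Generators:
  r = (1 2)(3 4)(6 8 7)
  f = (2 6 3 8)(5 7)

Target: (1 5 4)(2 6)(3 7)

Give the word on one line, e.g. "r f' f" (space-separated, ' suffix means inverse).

r f r' f' r'

  after r: (1 2)(3 4)(6 8 7)
  after f: (1 6 2)(3 4 8 5 7)
  after r': (1 7 4 6)(5 8)
  after f': (1 5 3 6)(2 8 7 4)
  after r': (1 5 4)(2 6)(3 7)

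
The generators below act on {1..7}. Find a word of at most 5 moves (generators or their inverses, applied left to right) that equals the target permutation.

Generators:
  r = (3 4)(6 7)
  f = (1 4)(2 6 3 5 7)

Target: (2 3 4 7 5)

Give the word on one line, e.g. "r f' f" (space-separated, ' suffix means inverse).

r' f f

  after r': (3 4)(6 7)
  after f: (1 4 5 7 3)(2 6)
  after f: (2 3 4 7 5)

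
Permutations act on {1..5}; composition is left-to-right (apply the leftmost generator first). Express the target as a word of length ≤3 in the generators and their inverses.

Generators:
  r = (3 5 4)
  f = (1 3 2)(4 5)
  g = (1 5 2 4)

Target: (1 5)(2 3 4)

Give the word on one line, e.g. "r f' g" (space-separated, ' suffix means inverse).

g' r r

  after g': (1 4 2 5)
  after r: (1 3 5)(2 4)
  after r: (1 5)(2 3 4)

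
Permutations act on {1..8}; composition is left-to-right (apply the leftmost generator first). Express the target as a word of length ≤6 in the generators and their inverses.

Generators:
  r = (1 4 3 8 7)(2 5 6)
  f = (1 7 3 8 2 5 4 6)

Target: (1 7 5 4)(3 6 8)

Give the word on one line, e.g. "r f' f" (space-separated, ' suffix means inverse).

f f f r

  after f: (1 7 3 8 2 5 4 6)
  after f: (1 3 2 4)(5 6 7 8)
  after f: (1 8 4 7 2 6 3 5)
  after r: (1 7 5 4)(3 6 8)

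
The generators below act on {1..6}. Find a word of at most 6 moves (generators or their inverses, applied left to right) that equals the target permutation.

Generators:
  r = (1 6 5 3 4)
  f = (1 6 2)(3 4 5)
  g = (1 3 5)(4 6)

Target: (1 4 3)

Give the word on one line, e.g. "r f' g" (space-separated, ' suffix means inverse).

g r' g' r

  after g: (1 3 5)(4 6)
  after r': (1 5 4)(3 6)
  after g': (1 3 4 5 6)
  after r: (1 4 3)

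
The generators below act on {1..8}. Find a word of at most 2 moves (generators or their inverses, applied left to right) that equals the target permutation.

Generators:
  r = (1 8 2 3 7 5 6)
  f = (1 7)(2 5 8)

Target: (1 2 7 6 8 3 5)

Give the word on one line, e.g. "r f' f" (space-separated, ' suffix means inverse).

r r

  after r: (1 8 2 3 7 5 6)
  after r: (1 2 7 6 8 3 5)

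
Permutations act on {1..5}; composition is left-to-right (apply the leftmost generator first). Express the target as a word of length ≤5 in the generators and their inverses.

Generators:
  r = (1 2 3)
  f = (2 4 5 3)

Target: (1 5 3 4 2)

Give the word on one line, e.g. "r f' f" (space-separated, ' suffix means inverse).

r f r f r'

  after r: (1 2 3)
  after f: (1 4 5 3)
  after r: (1 4 5)(2 3)
  after f: (1 5)(3 4)
  after r': (1 5 3 4 2)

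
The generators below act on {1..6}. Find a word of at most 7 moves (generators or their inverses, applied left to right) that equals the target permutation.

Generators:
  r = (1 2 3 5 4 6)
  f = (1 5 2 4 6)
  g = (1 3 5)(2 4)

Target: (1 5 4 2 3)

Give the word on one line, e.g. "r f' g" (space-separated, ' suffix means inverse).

  after f: (1 5 2 4 6)
  after g: (3 5 4 6)
  after r: (1 2 3 4)(5 6)
  after g: (1 4 3 2 5 6)
  after r': (1 5 4 2 3)

f g r g r'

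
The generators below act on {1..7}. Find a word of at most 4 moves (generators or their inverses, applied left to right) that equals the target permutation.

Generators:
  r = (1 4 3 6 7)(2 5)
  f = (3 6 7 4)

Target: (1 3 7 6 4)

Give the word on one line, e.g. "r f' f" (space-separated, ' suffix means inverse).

  after r: (1 4 3 6 7)(2 5)
  after f': (1 7)(2 5)
  after r': (1 6 3 4)
  after f': (1 3 7 6 4)

r f' r' f'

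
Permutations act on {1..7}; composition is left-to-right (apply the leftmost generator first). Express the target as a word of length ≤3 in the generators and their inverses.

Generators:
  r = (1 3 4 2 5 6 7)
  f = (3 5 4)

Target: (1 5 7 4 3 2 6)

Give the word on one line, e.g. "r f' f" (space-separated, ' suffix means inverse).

r r f'

  after r: (1 3 4 2 5 6 7)
  after r: (1 4 5 7 3 2 6)
  after f': (1 5 7 4 3 2 6)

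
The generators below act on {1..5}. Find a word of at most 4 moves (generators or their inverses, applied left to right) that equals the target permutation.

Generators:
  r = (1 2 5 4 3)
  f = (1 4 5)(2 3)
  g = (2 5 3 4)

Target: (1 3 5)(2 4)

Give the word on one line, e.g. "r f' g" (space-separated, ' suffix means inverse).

  after r: (1 2 5 4 3)
  after f': (1 3 5)(2 4)

r f'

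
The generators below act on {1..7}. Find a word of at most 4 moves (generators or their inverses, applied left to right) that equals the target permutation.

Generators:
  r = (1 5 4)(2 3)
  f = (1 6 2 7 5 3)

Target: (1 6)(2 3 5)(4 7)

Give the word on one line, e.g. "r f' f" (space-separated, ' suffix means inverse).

  after r': (1 4 5)(2 3)
  after f: (1 4 3 7 5 6 2)
  after r: (2 5 6 3 7 4)
  after f: (1 6)(2 3 5)(4 7)

r' f r f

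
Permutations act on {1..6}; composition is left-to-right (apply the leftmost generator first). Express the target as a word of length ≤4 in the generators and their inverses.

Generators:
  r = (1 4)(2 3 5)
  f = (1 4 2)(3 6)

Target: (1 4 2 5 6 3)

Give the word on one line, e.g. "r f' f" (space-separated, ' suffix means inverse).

r r f

  after r: (1 4)(2 3 5)
  after r: (2 5 3)
  after f: (1 4 2 5 6 3)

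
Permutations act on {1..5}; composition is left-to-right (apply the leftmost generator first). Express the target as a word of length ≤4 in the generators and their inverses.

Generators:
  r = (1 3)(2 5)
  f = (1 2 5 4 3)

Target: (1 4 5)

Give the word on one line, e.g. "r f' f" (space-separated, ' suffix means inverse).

r f'

  after r: (1 3)(2 5)
  after f': (1 4 5)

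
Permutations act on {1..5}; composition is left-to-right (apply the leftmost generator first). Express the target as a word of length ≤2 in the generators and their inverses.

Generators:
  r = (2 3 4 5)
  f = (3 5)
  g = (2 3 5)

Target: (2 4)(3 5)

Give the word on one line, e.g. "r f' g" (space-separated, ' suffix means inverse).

  after r': (2 5 4 3)
  after r': (2 4)(3 5)

r' r'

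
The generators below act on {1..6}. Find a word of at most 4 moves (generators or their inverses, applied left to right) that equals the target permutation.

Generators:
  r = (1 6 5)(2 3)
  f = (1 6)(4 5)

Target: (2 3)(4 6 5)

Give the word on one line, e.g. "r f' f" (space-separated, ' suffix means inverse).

f' r'

  after f': (1 6)(4 5)
  after r': (2 3)(4 6 5)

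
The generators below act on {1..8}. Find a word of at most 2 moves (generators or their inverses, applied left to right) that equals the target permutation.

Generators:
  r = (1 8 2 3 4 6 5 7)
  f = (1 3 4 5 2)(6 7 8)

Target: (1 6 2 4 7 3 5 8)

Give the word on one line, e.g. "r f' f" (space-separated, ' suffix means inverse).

  after r: (1 8 2 3 4 6 5 7)
  after f: (1 6 2 4 7 3 5 8)

r f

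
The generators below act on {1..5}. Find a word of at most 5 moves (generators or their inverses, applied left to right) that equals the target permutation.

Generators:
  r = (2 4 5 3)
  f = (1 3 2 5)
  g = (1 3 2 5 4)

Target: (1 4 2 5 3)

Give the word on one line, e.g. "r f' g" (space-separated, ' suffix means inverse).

  after r': (2 3 5 4)
  after f': (1 5 4 3 2)
  after r': (1 4 5 2)
  after f': (1 4 2 5 3)

r' f' r' f'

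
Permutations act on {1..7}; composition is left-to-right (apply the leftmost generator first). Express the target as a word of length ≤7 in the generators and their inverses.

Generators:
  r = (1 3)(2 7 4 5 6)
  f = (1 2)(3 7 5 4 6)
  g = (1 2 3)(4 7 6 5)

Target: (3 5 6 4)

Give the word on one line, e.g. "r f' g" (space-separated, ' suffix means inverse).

  after f': (1 2)(3 6 4 5 7)
  after g: (1 3 5 6 7)
  after g: (2 3 4 7)
  after g: (1 2)(3 7)(4 6 5)
  after f: (3 5 6 4)

f' g g g f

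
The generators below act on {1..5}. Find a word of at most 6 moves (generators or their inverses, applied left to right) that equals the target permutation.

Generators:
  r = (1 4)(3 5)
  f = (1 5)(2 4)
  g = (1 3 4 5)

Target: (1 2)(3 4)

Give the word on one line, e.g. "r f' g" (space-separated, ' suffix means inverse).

  after r: (1 4)(3 5)
  after f: (1 2 4 5 3)
  after r': (1 2)(3 4)
  after f': (1 4 3 2 5)
  after f': (1 2)(3 4)

r f r' f' f'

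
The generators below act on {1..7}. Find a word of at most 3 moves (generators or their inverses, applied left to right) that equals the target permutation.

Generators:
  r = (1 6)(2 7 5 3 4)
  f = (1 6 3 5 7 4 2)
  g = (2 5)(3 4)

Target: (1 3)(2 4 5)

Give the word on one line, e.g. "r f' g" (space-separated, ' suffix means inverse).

  after f': (1 2 4 7 5 3 6)
  after g': (1 5 4 7 2 3 6)
  after r: (1 3)(2 4 5)

f' g' r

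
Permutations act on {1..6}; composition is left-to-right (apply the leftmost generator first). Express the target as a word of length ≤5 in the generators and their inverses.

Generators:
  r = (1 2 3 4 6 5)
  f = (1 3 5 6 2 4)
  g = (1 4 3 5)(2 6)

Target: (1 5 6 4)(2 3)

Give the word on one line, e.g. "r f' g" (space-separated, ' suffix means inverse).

r' r' r' r' g

  after r': (1 5 6 4 3 2)
  after r': (1 6 3)(2 5 4)
  after r': (1 4)(2 6)(3 5)
  after r': (1 3 6)(2 4 5)
  after g: (1 5 6 4)(2 3)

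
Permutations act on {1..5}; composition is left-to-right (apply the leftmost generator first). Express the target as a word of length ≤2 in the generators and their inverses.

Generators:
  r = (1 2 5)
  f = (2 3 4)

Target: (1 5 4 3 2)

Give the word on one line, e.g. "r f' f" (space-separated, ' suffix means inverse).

  after r': (1 5 2)
  after f': (1 5 4 3 2)

r' f'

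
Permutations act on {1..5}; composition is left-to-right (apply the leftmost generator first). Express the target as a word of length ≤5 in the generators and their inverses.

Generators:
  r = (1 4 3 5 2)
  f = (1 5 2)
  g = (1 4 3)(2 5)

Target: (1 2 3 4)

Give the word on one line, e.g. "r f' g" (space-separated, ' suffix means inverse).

  after f': (1 2 5)
  after f': (1 5 2)
  after g': (1 2 3 4)

f' f' g'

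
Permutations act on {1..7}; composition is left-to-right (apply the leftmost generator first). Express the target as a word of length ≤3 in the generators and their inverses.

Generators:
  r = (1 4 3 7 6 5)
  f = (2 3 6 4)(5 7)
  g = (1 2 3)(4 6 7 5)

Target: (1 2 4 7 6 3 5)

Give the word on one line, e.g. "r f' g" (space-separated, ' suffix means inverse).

g r'

  after g: (1 2 3)(4 6 7 5)
  after r': (1 2 4 7 6 3 5)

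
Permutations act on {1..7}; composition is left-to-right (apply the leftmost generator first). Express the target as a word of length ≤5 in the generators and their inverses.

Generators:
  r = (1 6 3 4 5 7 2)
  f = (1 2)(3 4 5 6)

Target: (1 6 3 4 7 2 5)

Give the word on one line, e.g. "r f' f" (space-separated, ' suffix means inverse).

  after r: (1 6 3 4 5 7 2)
  after r: (1 3 5 2 6 4 7)
  after f': (1 6 3 4 7 2 5)

r r f'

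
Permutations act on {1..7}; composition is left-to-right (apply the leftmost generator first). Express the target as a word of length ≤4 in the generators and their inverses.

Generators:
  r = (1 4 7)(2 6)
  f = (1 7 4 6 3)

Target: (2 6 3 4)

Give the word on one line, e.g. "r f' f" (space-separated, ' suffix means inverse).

  after f: (1 7 4 6 3)
  after r: (2 6 3 4)

f r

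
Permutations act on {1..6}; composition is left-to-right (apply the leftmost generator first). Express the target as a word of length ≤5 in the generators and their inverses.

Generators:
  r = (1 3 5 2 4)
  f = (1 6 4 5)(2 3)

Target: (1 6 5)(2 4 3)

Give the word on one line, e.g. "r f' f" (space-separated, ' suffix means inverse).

r' r' r' f f

  after r': (1 4 2 5 3)
  after r': (1 2 3 4 5)
  after r': (1 5 4 3 2)
  after f: (2 6 4)
  after f: (1 6 5)(2 4 3)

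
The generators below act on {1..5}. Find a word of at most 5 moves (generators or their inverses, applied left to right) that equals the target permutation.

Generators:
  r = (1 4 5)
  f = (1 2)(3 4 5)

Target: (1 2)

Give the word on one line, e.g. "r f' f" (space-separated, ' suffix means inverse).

f f f

  after f: (1 2)(3 4 5)
  after f: (3 5 4)
  after f: (1 2)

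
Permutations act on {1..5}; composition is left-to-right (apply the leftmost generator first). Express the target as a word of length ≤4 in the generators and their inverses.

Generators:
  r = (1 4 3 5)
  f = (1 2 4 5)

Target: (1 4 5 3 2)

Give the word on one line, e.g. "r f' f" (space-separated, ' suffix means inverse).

f r' f' r

  after f: (1 2 4 5)
  after r': (1 2)(3 4)
  after f': (2 5 4 3)
  after r: (1 4 5 3 2)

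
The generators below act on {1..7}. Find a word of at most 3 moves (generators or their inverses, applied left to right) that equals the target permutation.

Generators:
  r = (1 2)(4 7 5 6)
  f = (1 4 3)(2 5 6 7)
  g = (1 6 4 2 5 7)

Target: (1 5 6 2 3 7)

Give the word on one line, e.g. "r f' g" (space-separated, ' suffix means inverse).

r f' r

  after r: (1 2)(4 7 5 6)
  after f': (1 7 2 3 4 6)
  after r: (1 5 6 2 3 7)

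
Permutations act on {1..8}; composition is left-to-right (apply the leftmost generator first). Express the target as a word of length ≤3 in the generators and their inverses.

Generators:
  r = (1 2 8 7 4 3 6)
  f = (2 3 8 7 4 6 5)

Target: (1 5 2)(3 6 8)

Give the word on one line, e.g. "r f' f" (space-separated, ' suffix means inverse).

  after r': (1 6 3 4 7 8 2)
  after f: (1 5 2)(3 6 8)

r' f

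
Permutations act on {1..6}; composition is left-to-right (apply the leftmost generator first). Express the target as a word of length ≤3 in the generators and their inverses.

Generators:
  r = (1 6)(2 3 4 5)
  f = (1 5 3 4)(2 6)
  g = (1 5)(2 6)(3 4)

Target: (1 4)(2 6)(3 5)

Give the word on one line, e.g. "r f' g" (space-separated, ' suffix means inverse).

  after g: (1 5)(2 6)(3 4)
  after f': (4 5)
  after f': (1 4)(2 6)(3 5)

g f' f'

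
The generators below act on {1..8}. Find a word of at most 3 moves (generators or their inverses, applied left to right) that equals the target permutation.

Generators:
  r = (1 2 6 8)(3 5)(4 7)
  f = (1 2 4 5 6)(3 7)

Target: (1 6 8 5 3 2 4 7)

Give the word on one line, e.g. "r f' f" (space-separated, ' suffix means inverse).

  after r: (1 2 6 8)(3 5)(4 7)
  after f': (2 5 7)(3 4)(6 8)
  after f': (1 6 8 5 3 2 4 7)

r f' f'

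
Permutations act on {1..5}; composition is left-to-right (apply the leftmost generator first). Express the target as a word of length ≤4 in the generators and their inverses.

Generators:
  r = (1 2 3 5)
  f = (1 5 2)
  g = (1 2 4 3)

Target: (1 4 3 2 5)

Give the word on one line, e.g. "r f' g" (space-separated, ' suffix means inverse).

g' f g'

  after g': (1 3 4 2)
  after f: (1 3 4)(2 5)
  after g': (1 4 3 2 5)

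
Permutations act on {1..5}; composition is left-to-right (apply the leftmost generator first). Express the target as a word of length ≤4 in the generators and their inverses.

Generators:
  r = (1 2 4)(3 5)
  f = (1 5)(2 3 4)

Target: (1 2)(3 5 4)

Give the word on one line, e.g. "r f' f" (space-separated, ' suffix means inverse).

r' f' f'

  after r': (1 4 2)(3 5)
  after f': (1 3)(2 5)
  after f': (1 2)(3 5 4)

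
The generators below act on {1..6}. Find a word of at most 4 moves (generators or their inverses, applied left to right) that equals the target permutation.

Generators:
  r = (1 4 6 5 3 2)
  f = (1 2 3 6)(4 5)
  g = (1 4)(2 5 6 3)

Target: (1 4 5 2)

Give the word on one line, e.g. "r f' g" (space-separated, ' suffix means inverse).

r' g f'

  after r': (1 2 3 5 6 4)
  after g: (1 5 3 6)
  after f': (1 4 5 2)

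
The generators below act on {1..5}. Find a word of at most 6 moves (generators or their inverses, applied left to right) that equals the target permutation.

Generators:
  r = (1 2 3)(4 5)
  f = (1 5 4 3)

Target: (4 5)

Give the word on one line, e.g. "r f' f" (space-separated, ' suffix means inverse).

r f' r' f' r

  after r: (1 2 3)(4 5)
  after f': (1 2 4)
  after r': (2 5 4 3)
  after f': (1 3 2)
  after r: (4 5)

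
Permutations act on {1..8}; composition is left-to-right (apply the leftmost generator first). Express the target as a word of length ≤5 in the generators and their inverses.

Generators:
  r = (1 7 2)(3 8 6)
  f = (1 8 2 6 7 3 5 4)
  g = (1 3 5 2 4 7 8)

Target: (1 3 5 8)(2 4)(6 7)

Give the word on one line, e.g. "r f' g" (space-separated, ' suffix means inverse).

  after r': (1 2 7)(3 6 8)
  after f: (1 6 2 3 7 8 5 4)
  after f: (1 7 2 5)(4 8)
  after f: (1 3 5 8)(2 4)(6 7)

r' f f f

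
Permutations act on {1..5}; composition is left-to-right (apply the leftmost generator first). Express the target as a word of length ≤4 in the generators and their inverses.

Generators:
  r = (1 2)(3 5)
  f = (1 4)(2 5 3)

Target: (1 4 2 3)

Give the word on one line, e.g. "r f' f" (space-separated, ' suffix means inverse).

f r r r

  after f: (1 4)(2 5 3)
  after r: (1 4 2 3)
  after r: (1 4)(2 5 3)
  after r: (1 4 2 3)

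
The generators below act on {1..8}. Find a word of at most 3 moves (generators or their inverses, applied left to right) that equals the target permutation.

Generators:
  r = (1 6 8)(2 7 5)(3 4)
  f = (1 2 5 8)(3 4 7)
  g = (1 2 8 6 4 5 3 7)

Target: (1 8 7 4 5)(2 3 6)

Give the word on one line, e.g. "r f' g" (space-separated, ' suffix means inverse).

  after r: (1 6 8)(2 7 5)(3 4)
  after g': (1 8 7 4 5)(2 3 6)

r g'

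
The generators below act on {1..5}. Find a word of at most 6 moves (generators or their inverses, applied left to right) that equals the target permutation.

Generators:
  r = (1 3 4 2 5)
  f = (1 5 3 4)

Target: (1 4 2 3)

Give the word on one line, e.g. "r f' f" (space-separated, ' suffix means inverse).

  after f': (1 4 3 5)
  after r: (1 2 5 3)
  after f': (1 2)(3 4)
  after f': (1 2 4 5)
  after r': (1 4 2 3)

f' r f' f' r'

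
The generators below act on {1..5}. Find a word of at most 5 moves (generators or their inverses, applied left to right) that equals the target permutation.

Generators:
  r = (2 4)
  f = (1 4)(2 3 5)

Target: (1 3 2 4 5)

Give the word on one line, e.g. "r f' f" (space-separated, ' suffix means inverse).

  after r: (2 4)
  after f: (1 4 3 5 2)
  after r: (1 2)(3 5 4)
  after f: (1 3 2 4 5)

r f r f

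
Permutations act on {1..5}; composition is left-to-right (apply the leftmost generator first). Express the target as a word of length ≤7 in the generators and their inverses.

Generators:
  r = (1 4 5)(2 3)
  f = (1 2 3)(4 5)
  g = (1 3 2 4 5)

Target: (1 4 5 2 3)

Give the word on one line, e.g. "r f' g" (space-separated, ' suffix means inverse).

  after g: (1 3 2 4 5)
  after f': (1 2 5 3)
  after f': (2 4 5)
  after r': (1 5 3 2)
  after f': (1 4 5 2 3)

g f' f' r' f'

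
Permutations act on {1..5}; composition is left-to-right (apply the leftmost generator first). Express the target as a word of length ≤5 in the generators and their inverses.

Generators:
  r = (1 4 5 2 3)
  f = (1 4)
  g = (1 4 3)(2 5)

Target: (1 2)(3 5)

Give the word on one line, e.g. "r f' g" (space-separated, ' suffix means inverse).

  after r: (1 4 5 2 3)
  after g': (2 4)
  after r': (1 3 2)(4 5)
  after f': (1 3 2 4 5)
  after r': (1 2)(3 5)

r g' r' f' r'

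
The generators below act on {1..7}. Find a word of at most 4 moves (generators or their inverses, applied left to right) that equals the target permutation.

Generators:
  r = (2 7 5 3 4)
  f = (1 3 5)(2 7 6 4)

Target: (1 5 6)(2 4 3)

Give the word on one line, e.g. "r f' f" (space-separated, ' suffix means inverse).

r' f' r f

  after r': (2 4 3 5 7)
  after f': (1 5 2 6 7 4)
  after r: (1 3 4)(2 6 5 7)
  after f: (1 5 6)(2 4 3)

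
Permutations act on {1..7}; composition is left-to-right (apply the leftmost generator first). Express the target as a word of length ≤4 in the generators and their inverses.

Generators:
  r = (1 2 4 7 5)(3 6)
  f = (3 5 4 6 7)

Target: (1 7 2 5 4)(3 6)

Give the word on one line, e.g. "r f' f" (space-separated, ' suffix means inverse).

r r r

  after r: (1 2 4 7 5)(3 6)
  after r: (1 4 5 2 7)
  after r: (1 7 2 5 4)(3 6)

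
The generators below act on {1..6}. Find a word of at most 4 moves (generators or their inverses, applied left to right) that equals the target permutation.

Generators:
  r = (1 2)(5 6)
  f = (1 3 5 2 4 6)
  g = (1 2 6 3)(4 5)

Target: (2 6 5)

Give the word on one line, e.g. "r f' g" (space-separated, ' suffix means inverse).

  after g': (1 3 6 2)(4 5)
  after f: (1 5 6 4 2 3)
  after f: (1 2 5)
  after r: (2 6 5)

g' f f r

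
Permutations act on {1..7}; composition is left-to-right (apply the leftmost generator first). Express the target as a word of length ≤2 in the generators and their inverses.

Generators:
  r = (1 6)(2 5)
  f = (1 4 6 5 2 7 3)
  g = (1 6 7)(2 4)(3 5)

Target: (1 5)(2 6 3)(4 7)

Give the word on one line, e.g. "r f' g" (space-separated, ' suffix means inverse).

  after g: (1 6 7)(2 4)(3 5)
  after f: (1 5)(2 6 3)(4 7)

g f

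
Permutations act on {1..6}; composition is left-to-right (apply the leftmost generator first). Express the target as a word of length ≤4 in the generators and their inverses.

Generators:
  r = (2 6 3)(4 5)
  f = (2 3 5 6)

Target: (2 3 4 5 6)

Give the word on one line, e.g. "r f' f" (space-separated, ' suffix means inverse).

  after f: (2 3 5 6)
  after r': (2 6 3 4 5)
  after r': (3 5)
  after r': (2 3 4 5 6)

f r' r' r'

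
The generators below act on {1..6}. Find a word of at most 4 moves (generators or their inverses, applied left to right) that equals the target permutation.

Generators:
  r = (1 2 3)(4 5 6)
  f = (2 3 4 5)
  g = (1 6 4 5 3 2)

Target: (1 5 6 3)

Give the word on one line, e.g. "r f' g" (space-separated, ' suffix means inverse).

r f'

  after r: (1 2 3)(4 5 6)
  after f': (1 5 6 3)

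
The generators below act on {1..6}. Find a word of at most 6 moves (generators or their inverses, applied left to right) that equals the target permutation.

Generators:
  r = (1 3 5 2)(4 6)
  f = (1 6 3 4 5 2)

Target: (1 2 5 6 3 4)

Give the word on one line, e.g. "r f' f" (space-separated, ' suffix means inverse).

  after r: (1 3 5 2)(4 6)
  after r: (1 5)(2 3)
  after r: (1 2 5 3)(4 6)
  after f: (3 6 5 4)
  after r': (1 2 5 6 3 4)

r r r f r'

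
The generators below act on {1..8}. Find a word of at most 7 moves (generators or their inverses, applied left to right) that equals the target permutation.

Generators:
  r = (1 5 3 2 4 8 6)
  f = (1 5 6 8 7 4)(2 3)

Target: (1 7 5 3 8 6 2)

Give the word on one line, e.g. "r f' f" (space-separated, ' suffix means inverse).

  after r: (1 5 3 2 4 8 6)
  after f': (2 7 8 5)(4 6)
  after r': (1 6 2 7 4 8)(3 5)
  after f: (1 8 5 2 4 7)(3 6)
  after f: (1 7 5 3 8 6 2)

r f' r' f f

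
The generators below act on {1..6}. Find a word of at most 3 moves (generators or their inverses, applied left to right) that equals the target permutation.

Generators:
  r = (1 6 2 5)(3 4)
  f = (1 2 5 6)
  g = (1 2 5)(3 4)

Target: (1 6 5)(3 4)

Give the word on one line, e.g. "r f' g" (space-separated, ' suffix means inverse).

  after f: (1 2 5 6)
  after r': (1 6 5)(3 4)

f r'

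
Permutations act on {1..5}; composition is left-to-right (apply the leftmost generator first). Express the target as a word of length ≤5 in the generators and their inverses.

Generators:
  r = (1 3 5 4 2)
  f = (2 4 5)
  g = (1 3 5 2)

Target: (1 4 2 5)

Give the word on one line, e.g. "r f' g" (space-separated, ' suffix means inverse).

  after f: (2 4 5)
  after g': (1 2 4 3)
  after r': (1 4)(2 5 3)
  after f': (1 2 4)(3 5)
  after r': (1 4 2 5)

f g' r' f' r'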